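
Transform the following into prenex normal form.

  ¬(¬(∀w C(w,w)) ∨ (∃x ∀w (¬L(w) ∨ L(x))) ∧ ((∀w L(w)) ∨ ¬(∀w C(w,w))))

∀w ∀x ∃q ∃b ∀z (C(w,w) ∧ (L(q) ∧ ¬L(x) ∨ ¬L(b) ∧ C(z,z)))

Drive negations inward (¬∀x A ≡ ∃x ¬A, ¬∃x A ≡ ∀x ¬A, De Morgan for ∧/∨):
  (∀w C(w,w)) ∧ ((∀x ∃w (L(w) ∧ ¬L(x))) ∨ (∃w ¬L(w)) ∧ (∀w C(w,w)))
Give each quantifier a distinct variable: w↦q, w↦b, w↦z.
  (∀w C(w,w)) ∧ ((∀x ∃q (L(q) ∧ ¬L(x))) ∨ (∃b ¬L(b)) ∧ (∀z C(z,z)))
Pull the quantifiers to the front (each side's bound variable is not free in the other side):
  ∀w ∀x ∃q ∃b ∀z (C(w,w) ∧ (L(q) ∧ ¬L(x) ∨ ¬L(b) ∧ C(z,z)))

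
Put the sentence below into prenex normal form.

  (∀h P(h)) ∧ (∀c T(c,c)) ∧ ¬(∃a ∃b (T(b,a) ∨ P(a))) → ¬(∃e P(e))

First replace A → B with ¬A ∨ B.
  ¬((∀h P(h)) ∧ (∀c T(c,c)) ∧ ¬(∃a ∃b (T(b,a) ∨ P(a)))) ∨ ¬(∃e P(e))
Push ¬ through the quantifiers and connectives to reach negation normal form:
  (∃h ¬P(h)) ∨ (∃c ¬T(c,c)) ∨ (∃a ∃b (T(b,a) ∨ P(a))) ∨ (∀e ¬P(e))
All bound variables are already distinct, so no renaming is needed.
Extract every quantifier outward, since the variables are now distinct and don't occur free across branches:
  ∃h ∃c ∃a ∃b ∀e (¬P(h) ∨ ¬T(c,c) ∨ T(b,a) ∨ P(a) ∨ ¬P(e))

∃h ∃c ∃a ∃b ∀e (¬P(h) ∨ ¬T(c,c) ∨ T(b,a) ∨ P(a) ∨ ¬P(e))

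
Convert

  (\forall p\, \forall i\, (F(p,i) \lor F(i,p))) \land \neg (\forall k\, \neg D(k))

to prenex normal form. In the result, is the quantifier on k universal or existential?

existential

Push ¬ through the quantifiers and connectives to reach negation normal form:
  (\forall p\, \forall i\, (F(p,i) \lor F(i,p))) \land (\exists k\, D(k))
Pull the quantifiers to the front (each side's bound variable is not free in the other side):
  \forall p\, \forall i\, \exists k\, ((F(p,i) \lor F(i,p)) \land D(k))
The quantifier \forall k sits under an odd number of negations, so it flips to \exists k.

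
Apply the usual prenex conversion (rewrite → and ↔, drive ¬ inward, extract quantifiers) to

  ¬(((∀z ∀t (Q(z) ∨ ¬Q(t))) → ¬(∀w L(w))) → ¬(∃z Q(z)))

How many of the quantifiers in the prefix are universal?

0

First replace A → B with ¬A ∨ B.
  ¬(¬(¬(∀z ∀t (Q(z) ∨ ¬Q(t))) ∨ ¬(∀w L(w))) ∨ ¬(∃z Q(z)))
Drive negations inward (¬∀x A ≡ ∃x ¬A, ¬∃x A ≡ ∀x ¬A, De Morgan for ∧/∨):
  ((∃z ∃t (¬Q(z) ∧ Q(t))) ∨ (∃w ¬L(w))) ∧ (∃z Q(z))
Give each quantifier a distinct variable: z↦s.
  ((∃z ∃t (¬Q(z) ∧ Q(t))) ∨ (∃w ¬L(w))) ∧ (∃s Q(s))
Finally move all quantifiers to the prefix:
  ∃z ∃t ∃w ∃s ((¬Q(z) ∧ Q(t) ∨ ¬L(w)) ∧ Q(s))
The prefix is ∃z ∃t ∃w ∃s: 0 universal, 4 existential.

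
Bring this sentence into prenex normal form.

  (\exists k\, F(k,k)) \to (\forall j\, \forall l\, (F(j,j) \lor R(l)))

Rewrite implications/biconditionals: A → B as ¬A ∨ B.
  \neg (\exists k\, F(k,k)) \lor (\forall j\, \forall l\, (F(j,j) \lor R(l)))
Push ¬ through the quantifiers and connectives to reach negation normal form:
  (\forall k\, \neg F(k,k)) \lor (\forall j\, \forall l\, (F(j,j) \lor R(l)))
Finally move all quantifiers to the prefix:
  \forall k\, \forall j\, \forall l\, (\neg F(k,k) \lor F(j,j) \lor R(l))

\forall k\, \forall j\, \forall l\, (\neg F(k,k) \lor F(j,j) \lor R(l))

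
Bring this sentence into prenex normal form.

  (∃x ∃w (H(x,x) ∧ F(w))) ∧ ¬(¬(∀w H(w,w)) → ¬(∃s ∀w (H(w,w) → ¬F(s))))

First replace A → B with ¬A ∨ B.
  (∃x ∃w (H(x,x) ∧ F(w))) ∧ ¬(¬¬(∀w H(w,w)) ∨ ¬(∃s ∀w (¬H(w,w) ∨ ¬F(s))))
Drive negations inward (¬∀x A ≡ ∃x ¬A, ¬∃x A ≡ ∀x ¬A, De Morgan for ∧/∨):
  (∃x ∃w (H(x,x) ∧ F(w))) ∧ (∃w ¬H(w,w)) ∧ (∃s ∀w (¬H(w,w) ∨ ¬F(s)))
Give each quantifier a distinct variable: w↦u1, w↦q.
  (∃x ∃w (H(x,x) ∧ F(w))) ∧ (∃u1 ¬H(u1,u1)) ∧ (∃s ∀q (¬H(q,q) ∨ ¬F(s)))
Finally move all quantifiers to the prefix:
  ∃x ∃w ∃u1 ∃s ∀q (H(x,x) ∧ F(w) ∧ ¬H(u1,u1) ∧ (¬H(q,q) ∨ ¬F(s)))

∃x ∃w ∃u1 ∃s ∀q (H(x,x) ∧ F(w) ∧ ¬H(u1,u1) ∧ (¬H(q,q) ∨ ¬F(s)))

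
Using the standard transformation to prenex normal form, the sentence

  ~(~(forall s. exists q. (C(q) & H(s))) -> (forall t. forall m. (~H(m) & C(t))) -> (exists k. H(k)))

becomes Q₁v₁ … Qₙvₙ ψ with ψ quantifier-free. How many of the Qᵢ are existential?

First replace A → B with ¬A ∨ B.
  ~(~~(forall s. exists q. (C(q) & H(s))) | ~(forall t. forall m. (~H(m) & C(t))) | (exists k. H(k)))
Push ¬ through the quantifiers and connectives to reach negation normal form:
  (exists s. forall q. (~C(q) | ~H(s))) & (forall t. forall m. (~H(m) & C(t))) & (forall k. ~H(k))
Extract every quantifier outward, since the variables are now distinct and don't occur free across branches:
  exists s. forall q. forall t. forall m. forall k. ((~C(q) | ~H(s)) & ~H(m) & C(t) & ~H(k))
The prefix is exists s forall q forall t forall m forall k: 4 universal, 1 existential.

1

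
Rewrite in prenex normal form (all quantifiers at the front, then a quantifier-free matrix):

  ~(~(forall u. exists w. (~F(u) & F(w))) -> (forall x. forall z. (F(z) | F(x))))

exists u. forall w. exists x. exists z. ((F(u) | ~F(w)) & ~F(z) & ~F(x))

Rewrite implications/biconditionals: A → B as ¬A ∨ B.
  ~(~~(forall u. exists w. (~F(u) & F(w))) | (forall x. forall z. (F(z) | F(x))))
Drive negations inward (¬∀x A ≡ ∃x ¬A, ¬∃x A ≡ ∀x ¬A, De Morgan for ∧/∨):
  (exists u. forall w. (F(u) | ~F(w))) & (exists x. exists z. (~F(z) & ~F(x)))
All bound variables are already distinct, so no renaming is needed.
Finally move all quantifiers to the prefix:
  exists u. forall w. exists x. exists z. ((F(u) | ~F(w)) & ~F(z) & ~F(x))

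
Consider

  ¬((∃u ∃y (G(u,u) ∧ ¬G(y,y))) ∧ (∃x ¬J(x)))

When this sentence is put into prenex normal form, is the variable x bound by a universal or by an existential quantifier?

Move each ¬ inward, flipping quantifiers it crosses:
  (∀u ∀y (¬G(u,u) ∨ G(y,y))) ∨ (∀x J(x))
All bound variables are already distinct, so no renaming is needed.
Pull the quantifiers to the front (each side's bound variable is not free in the other side):
  ∀u ∀y ∀x (¬G(u,u) ∨ G(y,y) ∨ J(x))
The quantifier ∃x sits under an odd number of negations, so it flips to ∀x.

universal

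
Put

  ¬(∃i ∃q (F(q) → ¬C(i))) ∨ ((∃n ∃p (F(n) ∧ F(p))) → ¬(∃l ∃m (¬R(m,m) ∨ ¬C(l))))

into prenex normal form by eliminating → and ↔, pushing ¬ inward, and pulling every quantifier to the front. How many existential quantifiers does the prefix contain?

First replace A → B with ¬A ∨ B.
  ¬(∃i ∃q (¬F(q) ∨ ¬C(i))) ∨ ¬(∃n ∃p (F(n) ∧ F(p))) ∨ ¬(∃l ∃m (¬R(m,m) ∨ ¬C(l)))
Drive negations inward (¬∀x A ≡ ∃x ¬A, ¬∃x A ≡ ∀x ¬A, De Morgan for ∧/∨):
  (∀i ∀q (F(q) ∧ C(i))) ∨ (∀n ∀p (¬F(n) ∨ ¬F(p))) ∨ (∀l ∀m (R(m,m) ∧ C(l)))
All bound variables are already distinct, so no renaming is needed.
Extract every quantifier outward, since the variables are now distinct and don't occur free across branches:
  ∀i ∀q ∀n ∀p ∀l ∀m (F(q) ∧ C(i) ∨ ¬F(n) ∨ ¬F(p) ∨ R(m,m) ∧ C(l))
The prefix is ∀i ∀q ∀n ∀p ∀l ∀m: 6 universal, 0 existential.

0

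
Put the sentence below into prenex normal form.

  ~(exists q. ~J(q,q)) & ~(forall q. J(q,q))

forall q. exists v. (J(q,q) & ~J(v,v))

Move each ¬ inward, flipping quantifiers it crosses:
  (forall q. J(q,q)) & (exists q. ~J(q,q))
Standardize variables apart so no two quantifiers bind the same name: q↦v.
  (forall q. J(q,q)) & (exists v. ~J(v,v))
Pull the quantifiers to the front (each side's bound variable is not free in the other side):
  forall q. exists v. (J(q,q) & ~J(v,v))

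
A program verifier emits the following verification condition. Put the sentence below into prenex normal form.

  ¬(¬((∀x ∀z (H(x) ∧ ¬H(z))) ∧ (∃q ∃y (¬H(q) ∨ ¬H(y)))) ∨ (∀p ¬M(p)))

∀x ∀z ∃q ∃y ∃p (H(x) ∧ ¬H(z) ∧ (¬H(q) ∨ ¬H(y)) ∧ M(p))

Drive negations inward (¬∀x A ≡ ∃x ¬A, ¬∃x A ≡ ∀x ¬A, De Morgan for ∧/∨):
  (∀x ∀z (H(x) ∧ ¬H(z))) ∧ (∃q ∃y (¬H(q) ∨ ¬H(y))) ∧ (∃p M(p))
Extract every quantifier outward, since the variables are now distinct and don't occur free across branches:
  ∀x ∀z ∃q ∃y ∃p (H(x) ∧ ¬H(z) ∧ (¬H(q) ∨ ¬H(y)) ∧ M(p))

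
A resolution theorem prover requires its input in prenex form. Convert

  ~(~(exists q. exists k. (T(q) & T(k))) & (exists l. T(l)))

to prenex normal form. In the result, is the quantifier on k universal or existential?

Push ¬ through the quantifiers and connectives to reach negation normal form:
  (exists q. exists k. (T(q) & T(k))) | (forall l. ~T(l))
Finally move all quantifiers to the prefix:
  exists q. exists k. forall l. (T(q) & T(k) | ~T(l))
The quantifier exists k sits under an even number of negations, so it remains existential.

existential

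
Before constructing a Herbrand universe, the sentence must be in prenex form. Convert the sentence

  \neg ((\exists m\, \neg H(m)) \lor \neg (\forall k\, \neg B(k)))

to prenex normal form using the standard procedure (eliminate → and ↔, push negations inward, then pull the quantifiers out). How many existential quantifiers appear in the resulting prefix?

0

Push ¬ through the quantifiers and connectives to reach negation normal form:
  (\forall m\, H(m)) \land (\forall k\, \neg B(k))
All bound variables are already distinct, so no renaming is needed.
Pull the quantifiers to the front (each side's bound variable is not free in the other side):
  \forall m\, \forall k\, (H(m) \land \neg B(k))
The prefix is \forall m \forall k: 2 universal, 0 existential.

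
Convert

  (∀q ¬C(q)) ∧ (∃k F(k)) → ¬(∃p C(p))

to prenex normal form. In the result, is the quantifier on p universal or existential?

Rewrite implications/biconditionals: A → B as ¬A ∨ B.
  ¬((∀q ¬C(q)) ∧ (∃k F(k))) ∨ ¬(∃p C(p))
Push ¬ through the quantifiers and connectives to reach negation normal form:
  (∃q C(q)) ∨ (∀k ¬F(k)) ∨ (∀p ¬C(p))
Pull the quantifiers to the front (each side's bound variable is not free in the other side):
  ∃q ∀k ∀p (C(q) ∨ ¬F(k) ∨ ¬C(p))
The quantifier ∃p sits under an odd number of negations (counting the antecedent side of each →), so it flips to ∀p.

universal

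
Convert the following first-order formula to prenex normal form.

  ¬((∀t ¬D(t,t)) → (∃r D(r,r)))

Rewrite implications/biconditionals: A → B as ¬A ∨ B.
  ¬(¬(∀t ¬D(t,t)) ∨ (∃r D(r,r)))
Drive negations inward (¬∀x A ≡ ∃x ¬A, ¬∃x A ≡ ∀x ¬A, De Morgan for ∧/∨):
  (∀t ¬D(t,t)) ∧ (∀r ¬D(r,r))
Pull the quantifiers to the front (each side's bound variable is not free in the other side):
  ∀t ∀r (¬D(t,t) ∧ ¬D(r,r))

∀t ∀r (¬D(t,t) ∧ ¬D(r,r))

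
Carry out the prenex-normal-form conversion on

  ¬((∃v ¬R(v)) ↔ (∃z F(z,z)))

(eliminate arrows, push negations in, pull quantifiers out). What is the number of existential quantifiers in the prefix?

First replace A → B with ¬A ∨ B; A ↔ B as (¬A ∨ B) ∧ (¬B ∨ A).
  ¬((¬(∃v ¬R(v)) ∨ (∃z F(z,z))) ∧ (¬(∃z F(z,z)) ∨ (∃v ¬R(v))))
Push ¬ through the quantifiers and connectives to reach negation normal form:
  (∃v ¬R(v)) ∧ (∀z ¬F(z,z)) ∨ (∃z F(z,z)) ∧ (∀v R(v))
Standardize variables apart so no two quantifiers bind the same name: z↦q, v↦r.
  (∃v ¬R(v)) ∧ (∀z ¬F(z,z)) ∨ (∃q F(q,q)) ∧ (∀r R(r))
Pull the quantifiers to the front (each side's bound variable is not free in the other side):
  ∃v ∀z ∃q ∀r (¬R(v) ∧ ¬F(z,z) ∨ F(q,q) ∧ R(r))
The prefix is ∃v ∀z ∃q ∀r: 2 universal, 2 existential.

2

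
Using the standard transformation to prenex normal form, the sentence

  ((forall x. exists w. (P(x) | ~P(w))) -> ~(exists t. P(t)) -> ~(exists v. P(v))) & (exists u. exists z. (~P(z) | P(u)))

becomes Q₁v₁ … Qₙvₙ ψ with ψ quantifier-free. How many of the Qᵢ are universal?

2

Eliminate → and ↔ using ¬ and ∨.
  (~(forall x. exists w. (P(x) | ~P(w))) | ~~(exists t. P(t)) | ~(exists v. P(v))) & (exists u. exists z. (~P(z) | P(u)))
Move each ¬ inward, flipping quantifiers it crosses:
  ((exists x. forall w. (~P(x) & P(w))) | (exists t. P(t)) | (forall v. ~P(v))) & (exists u. exists z. (~P(z) | P(u)))
All bound variables are already distinct, so no renaming is needed.
Finally move all quantifiers to the prefix:
  exists x. forall w. exists t. forall v. exists u. exists z. ((~P(x) & P(w) | P(t) | ~P(v)) & (~P(z) | P(u)))
The prefix is exists x forall w exists t forall v exists u exists z: 2 universal, 4 existential.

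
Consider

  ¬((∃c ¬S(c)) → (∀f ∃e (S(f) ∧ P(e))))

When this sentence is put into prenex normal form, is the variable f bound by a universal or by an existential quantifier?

existential

Eliminate → and ↔ using ¬ and ∨.
  ¬(¬(∃c ¬S(c)) ∨ (∀f ∃e (S(f) ∧ P(e))))
Move each ¬ inward, flipping quantifiers it crosses:
  (∃c ¬S(c)) ∧ (∃f ∀e (¬S(f) ∨ ¬P(e)))
Pull the quantifiers to the front (each side's bound variable is not free in the other side):
  ∃c ∃f ∀e (¬S(c) ∧ (¬S(f) ∨ ¬P(e)))
The quantifier ∀f sits under an odd number of negations (counting the antecedent side of each →), so it flips to ∃f.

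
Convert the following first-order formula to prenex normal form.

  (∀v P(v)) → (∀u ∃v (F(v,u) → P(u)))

∃v ∀u ∃p (¬P(v) ∨ ¬F(p,u) ∨ P(u))

Rewrite implications/biconditionals: A → B as ¬A ∨ B.
  ¬(∀v P(v)) ∨ (∀u ∃v (¬F(v,u) ∨ P(u)))
Push ¬ through the quantifiers and connectives to reach negation normal form:
  (∃v ¬P(v)) ∨ (∀u ∃v (¬F(v,u) ∨ P(u)))
Rename bound variables to avoid capture: v↦p.
  (∃v ¬P(v)) ∨ (∀u ∃p (¬F(p,u) ∨ P(u)))
Finally move all quantifiers to the prefix:
  ∃v ∀u ∃p (¬P(v) ∨ ¬F(p,u) ∨ P(u))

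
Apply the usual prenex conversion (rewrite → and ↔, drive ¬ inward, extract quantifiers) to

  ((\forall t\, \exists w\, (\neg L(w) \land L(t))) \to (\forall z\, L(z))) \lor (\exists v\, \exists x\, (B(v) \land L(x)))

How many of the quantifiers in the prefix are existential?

3

Rewrite implications/biconditionals: A → B as ¬A ∨ B.
  \neg (\forall t\, \exists w\, (\neg L(w) \land L(t))) \lor (\forall z\, L(z)) \lor (\exists v\, \exists x\, (B(v) \land L(x)))
Drive negations inward (¬∀x A ≡ ∃x ¬A, ¬∃x A ≡ ∀x ¬A, De Morgan for ∧/∨):
  (\exists t\, \forall w\, (L(w) \lor \neg L(t))) \lor (\forall z\, L(z)) \lor (\exists v\, \exists x\, (B(v) \land L(x)))
Finally move all quantifiers to the prefix:
  \exists t\, \forall w\, \forall z\, \exists v\, \exists x\, (L(w) \lor \neg L(t) \lor L(z) \lor B(v) \land L(x))
The prefix is \exists t \forall w \forall z \exists v \exists x: 2 universal, 3 existential.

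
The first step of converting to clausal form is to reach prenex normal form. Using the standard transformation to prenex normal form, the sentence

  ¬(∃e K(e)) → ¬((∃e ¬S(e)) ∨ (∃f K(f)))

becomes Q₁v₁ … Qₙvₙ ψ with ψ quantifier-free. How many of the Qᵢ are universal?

2

First replace A → B with ¬A ∨ B.
  ¬¬(∃e K(e)) ∨ ¬((∃e ¬S(e)) ∨ (∃f K(f)))
Move each ¬ inward, flipping quantifiers it crosses:
  (∃e K(e)) ∨ (∀e S(e)) ∧ (∀f ¬K(f))
Give each quantifier a distinct variable: e↦y1.
  (∃e K(e)) ∨ (∀y1 S(y1)) ∧ (∀f ¬K(f))
Pull the quantifiers to the front (each side's bound variable is not free in the other side):
  ∃e ∀y1 ∀f (K(e) ∨ S(y1) ∧ ¬K(f))
The prefix is ∃e ∀y1 ∀f: 2 universal, 1 existential.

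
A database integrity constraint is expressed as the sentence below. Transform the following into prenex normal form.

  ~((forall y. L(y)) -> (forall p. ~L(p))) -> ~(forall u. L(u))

Rewrite implications/biconditionals: A → B as ¬A ∨ B.
  ~~(~(forall y. L(y)) | (forall p. ~L(p))) | ~(forall u. L(u))
Drive negations inward (¬∀x A ≡ ∃x ¬A, ¬∃x A ≡ ∀x ¬A, De Morgan for ∧/∨):
  (exists y. ~L(y)) | (forall p. ~L(p)) | (exists u. ~L(u))
Finally move all quantifiers to the prefix:
  exists y. forall p. exists u. (~L(y) | ~L(p) | ~L(u))

exists y. forall p. exists u. (~L(y) | ~L(p) | ~L(u))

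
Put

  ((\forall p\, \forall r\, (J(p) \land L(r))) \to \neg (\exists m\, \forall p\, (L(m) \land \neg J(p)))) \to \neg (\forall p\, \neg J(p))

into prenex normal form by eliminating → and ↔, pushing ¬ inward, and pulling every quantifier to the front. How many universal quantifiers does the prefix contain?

Rewrite implications/biconditionals: A → B as ¬A ∨ B.
  \neg (\neg (\forall p\, \forall r\, (J(p) \land L(r))) \lor \neg (\exists m\, \forall p\, (L(m) \land \neg J(p)))) \lor \neg (\forall p\, \neg J(p))
Drive negations inward (¬∀x A ≡ ∃x ¬A, ¬∃x A ≡ ∀x ¬A, De Morgan for ∧/∨):
  (\forall p\, \forall r\, (J(p) \land L(r))) \land (\exists m\, \forall p\, (L(m) \land \neg J(p))) \lor (\exists p\, J(p))
Standardize variables apart so no two quantifiers bind the same name: p↦v, p↦v1.
  (\forall p\, \forall r\, (J(p) \land L(r))) \land (\exists m\, \forall v\, (L(m) \land \neg J(v))) \lor (\exists v1\, J(v1))
Pull the quantifiers to the front (each side's bound variable is not free in the other side):
  \forall p\, \forall r\, \exists m\, \forall v\, \exists v1\, (J(p) \land L(r) \land L(m) \land \neg J(v) \lor J(v1))
The prefix is \forall p \forall r \exists m \forall v \exists v1: 3 universal, 2 existential.

3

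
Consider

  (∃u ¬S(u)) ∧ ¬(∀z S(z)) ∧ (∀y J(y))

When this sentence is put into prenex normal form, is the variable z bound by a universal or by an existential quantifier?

existential

Move each ¬ inward, flipping quantifiers it crosses:
  (∃u ¬S(u)) ∧ (∃z ¬S(z)) ∧ (∀y J(y))
All bound variables are already distinct, so no renaming is needed.
Finally move all quantifiers to the prefix:
  ∃u ∃z ∀y (¬S(u) ∧ ¬S(z) ∧ J(y))
The quantifier ∀z sits under an odd number of negations, so it flips to ∃z.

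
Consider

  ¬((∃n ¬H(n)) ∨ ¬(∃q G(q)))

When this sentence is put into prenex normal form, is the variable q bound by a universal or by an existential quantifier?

existential

Drive negations inward (¬∀x A ≡ ∃x ¬A, ¬∃x A ≡ ∀x ¬A, De Morgan for ∧/∨):
  (∀n H(n)) ∧ (∃q G(q))
Pull the quantifiers to the front (each side's bound variable is not free in the other side):
  ∀n ∃q (H(n) ∧ G(q))
The quantifier ∃q sits under an even number of negations, so it remains existential.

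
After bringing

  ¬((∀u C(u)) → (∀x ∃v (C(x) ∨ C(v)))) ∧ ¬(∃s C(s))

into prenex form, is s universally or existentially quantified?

universal

First replace A → B with ¬A ∨ B.
  ¬(¬(∀u C(u)) ∨ (∀x ∃v (C(x) ∨ C(v)))) ∧ ¬(∃s C(s))
Move each ¬ inward, flipping quantifiers it crosses:
  (∀u C(u)) ∧ (∃x ∀v (¬C(x) ∧ ¬C(v))) ∧ (∀s ¬C(s))
All bound variables are already distinct, so no renaming is needed.
Pull the quantifiers to the front (each side's bound variable is not free in the other side):
  ∀u ∃x ∀v ∀s (C(u) ∧ ¬C(x) ∧ ¬C(v) ∧ ¬C(s))
The quantifier ∃s sits under an odd number of negations (counting the antecedent side of each →), so it flips to ∀s.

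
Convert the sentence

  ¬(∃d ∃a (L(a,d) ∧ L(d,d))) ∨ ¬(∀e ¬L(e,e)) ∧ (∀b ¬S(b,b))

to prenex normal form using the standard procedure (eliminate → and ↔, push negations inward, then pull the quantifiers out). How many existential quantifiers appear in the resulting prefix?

1

Drive negations inward (¬∀x A ≡ ∃x ¬A, ¬∃x A ≡ ∀x ¬A, De Morgan for ∧/∨):
  (∀d ∀a (¬L(a,d) ∨ ¬L(d,d))) ∨ (∃e L(e,e)) ∧ (∀b ¬S(b,b))
All bound variables are already distinct, so no renaming is needed.
Finally move all quantifiers to the prefix:
  ∀d ∀a ∃e ∀b (¬L(a,d) ∨ ¬L(d,d) ∨ L(e,e) ∧ ¬S(b,b))
The prefix is ∀d ∀a ∃e ∀b: 3 universal, 1 existential.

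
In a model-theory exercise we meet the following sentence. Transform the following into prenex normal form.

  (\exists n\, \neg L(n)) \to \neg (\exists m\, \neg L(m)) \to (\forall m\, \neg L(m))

\forall n\, \exists m\, \forall t\, (L(n) \lor \neg L(m) \lor \neg L(t))

Rewrite implications/biconditionals: A → B as ¬A ∨ B.
  \neg (\exists n\, \neg L(n)) \lor \neg \neg (\exists m\, \neg L(m)) \lor (\forall m\, \neg L(m))
Push ¬ through the quantifiers and connectives to reach negation normal form:
  (\forall n\, L(n)) \lor (\exists m\, \neg L(m)) \lor (\forall m\, \neg L(m))
Give each quantifier a distinct variable: m↦t.
  (\forall n\, L(n)) \lor (\exists m\, \neg L(m)) \lor (\forall t\, \neg L(t))
Finally move all quantifiers to the prefix:
  \forall n\, \exists m\, \forall t\, (L(n) \lor \neg L(m) \lor \neg L(t))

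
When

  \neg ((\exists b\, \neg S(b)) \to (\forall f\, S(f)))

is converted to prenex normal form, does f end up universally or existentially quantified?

Eliminate → and ↔ using ¬ and ∨.
  \neg (\neg (\exists b\, \neg S(b)) \lor (\forall f\, S(f)))
Move each ¬ inward, flipping quantifiers it crosses:
  (\exists b\, \neg S(b)) \land (\exists f\, \neg S(f))
Finally move all quantifiers to the prefix:
  \exists b\, \exists f\, (\neg S(b) \land \neg S(f))
The quantifier \forall f sits under an odd number of negations (counting the antecedent side of each →), so it flips to \exists f.

existential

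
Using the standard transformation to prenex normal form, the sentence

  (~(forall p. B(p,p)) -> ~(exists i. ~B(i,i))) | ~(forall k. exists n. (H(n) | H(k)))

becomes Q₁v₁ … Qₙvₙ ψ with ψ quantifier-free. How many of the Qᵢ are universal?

3

First replace A → B with ¬A ∨ B.
  ~~(forall p. B(p,p)) | ~(exists i. ~B(i,i)) | ~(forall k. exists n. (H(n) | H(k)))
Push ¬ through the quantifiers and connectives to reach negation normal form:
  (forall p. B(p,p)) | (forall i. B(i,i)) | (exists k. forall n. (~H(n) & ~H(k)))
All bound variables are already distinct, so no renaming is needed.
Pull the quantifiers to the front (each side's bound variable is not free in the other side):
  forall p. forall i. exists k. forall n. (B(p,p) | B(i,i) | ~H(n) & ~H(k))
The prefix is forall p forall i exists k forall n: 3 universal, 1 existential.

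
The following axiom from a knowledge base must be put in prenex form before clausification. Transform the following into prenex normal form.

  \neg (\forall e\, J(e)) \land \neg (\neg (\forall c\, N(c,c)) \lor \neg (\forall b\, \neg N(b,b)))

\exists e\, \forall c\, \forall b\, (\neg J(e) \land N(c,c) \land \neg N(b,b))

Move each ¬ inward, flipping quantifiers it crosses:
  (\exists e\, \neg J(e)) \land (\forall c\, N(c,c)) \land (\forall b\, \neg N(b,b))
All bound variables are already distinct, so no renaming is needed.
Pull the quantifiers to the front (each side's bound variable is not free in the other side):
  \exists e\, \forall c\, \forall b\, (\neg J(e) \land N(c,c) \land \neg N(b,b))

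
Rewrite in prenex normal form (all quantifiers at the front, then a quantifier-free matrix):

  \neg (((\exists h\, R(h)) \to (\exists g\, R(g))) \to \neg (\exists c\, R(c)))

\forall h\, \exists g\, \exists c\, ((\neg R(h) \lor R(g)) \land R(c))

Eliminate → and ↔ using ¬ and ∨.
  \neg (\neg (\neg (\exists h\, R(h)) \lor (\exists g\, R(g))) \lor \neg (\exists c\, R(c)))
Push ¬ through the quantifiers and connectives to reach negation normal form:
  ((\forall h\, \neg R(h)) \lor (\exists g\, R(g))) \land (\exists c\, R(c))
Pull the quantifiers to the front (each side's bound variable is not free in the other side):
  \forall h\, \exists g\, \exists c\, ((\neg R(h) \lor R(g)) \land R(c))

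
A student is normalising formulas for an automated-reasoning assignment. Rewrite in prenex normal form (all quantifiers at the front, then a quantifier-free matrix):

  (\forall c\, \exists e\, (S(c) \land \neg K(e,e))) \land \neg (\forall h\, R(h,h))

\forall c\, \exists e\, \exists h\, (S(c) \land \neg K(e,e) \land \neg R(h,h))

Move each ¬ inward, flipping quantifiers it crosses:
  (\forall c\, \exists e\, (S(c) \land \neg K(e,e))) \land (\exists h\, \neg R(h,h))
Pull the quantifiers to the front (each side's bound variable is not free in the other side):
  \forall c\, \exists e\, \exists h\, (S(c) \land \neg K(e,e) \land \neg R(h,h))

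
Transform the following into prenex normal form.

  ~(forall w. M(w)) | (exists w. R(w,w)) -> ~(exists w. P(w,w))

First replace A → B with ¬A ∨ B.
  ~(~(forall w. M(w)) | (exists w. R(w,w))) | ~(exists w. P(w,w))
Drive negations inward (¬∀x A ≡ ∃x ¬A, ¬∃x A ≡ ∀x ¬A, De Morgan for ∧/∨):
  (forall w. M(w)) & (forall w. ~R(w,w)) | (forall w. ~P(w,w))
Rename bound variables to avoid capture: w↦z, w↦s.
  (forall w. M(w)) & (forall z. ~R(z,z)) | (forall s. ~P(s,s))
Finally move all quantifiers to the prefix:
  forall w. forall z. forall s. (M(w) & ~R(z,z) | ~P(s,s))

forall w. forall z. forall s. (M(w) & ~R(z,z) | ~P(s,s))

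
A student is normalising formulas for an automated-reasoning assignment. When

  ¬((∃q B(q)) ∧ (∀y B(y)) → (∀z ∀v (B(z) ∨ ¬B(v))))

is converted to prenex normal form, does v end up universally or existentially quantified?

Rewrite implications/biconditionals: A → B as ¬A ∨ B.
  ¬(¬((∃q B(q)) ∧ (∀y B(y))) ∨ (∀z ∀v (B(z) ∨ ¬B(v))))
Move each ¬ inward, flipping quantifiers it crosses:
  (∃q B(q)) ∧ (∀y B(y)) ∧ (∃z ∃v (¬B(z) ∧ B(v)))
All bound variables are already distinct, so no renaming is needed.
Extract every quantifier outward, since the variables are now distinct and don't occur free across branches:
  ∃q ∀y ∃z ∃v (B(q) ∧ B(y) ∧ ¬B(z) ∧ B(v))
The quantifier ∀v sits under an odd number of negations (counting the antecedent side of each →), so it flips to ∃v.

existential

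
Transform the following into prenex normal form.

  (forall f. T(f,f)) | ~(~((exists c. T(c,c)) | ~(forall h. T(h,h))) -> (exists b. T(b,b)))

forall f. forall c. forall h. forall b. (T(f,f) | ~T(c,c) & T(h,h) & ~T(b,b))

Rewrite implications/biconditionals: A → B as ¬A ∨ B.
  (forall f. T(f,f)) | ~(~~((exists c. T(c,c)) | ~(forall h. T(h,h))) | (exists b. T(b,b)))
Move each ¬ inward, flipping quantifiers it crosses:
  (forall f. T(f,f)) | (forall c. ~T(c,c)) & (forall h. T(h,h)) & (forall b. ~T(b,b))
Extract every quantifier outward, since the variables are now distinct and don't occur free across branches:
  forall f. forall c. forall h. forall b. (T(f,f) | ~T(c,c) & T(h,h) & ~T(b,b))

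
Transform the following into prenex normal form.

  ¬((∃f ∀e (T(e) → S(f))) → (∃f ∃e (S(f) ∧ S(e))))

Rewrite implications/biconditionals: A → B as ¬A ∨ B.
  ¬(¬(∃f ∀e (¬T(e) ∨ S(f))) ∨ (∃f ∃e (S(f) ∧ S(e))))
Push ¬ through the quantifiers and connectives to reach negation normal form:
  (∃f ∀e (¬T(e) ∨ S(f))) ∧ (∀f ∀e (¬S(f) ∨ ¬S(e)))
Rename bound variables to avoid capture: f↦z1, e↦q.
  (∃f ∀e (¬T(e) ∨ S(f))) ∧ (∀z1 ∀q (¬S(z1) ∨ ¬S(q)))
Finally move all quantifiers to the prefix:
  ∃f ∀e ∀z1 ∀q ((¬T(e) ∨ S(f)) ∧ (¬S(z1) ∨ ¬S(q)))

∃f ∀e ∀z1 ∀q ((¬T(e) ∨ S(f)) ∧ (¬S(z1) ∨ ¬S(q)))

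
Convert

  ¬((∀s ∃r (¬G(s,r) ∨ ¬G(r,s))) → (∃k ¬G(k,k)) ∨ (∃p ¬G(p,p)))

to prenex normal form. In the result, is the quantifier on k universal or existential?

universal

Rewrite implications/biconditionals: A → B as ¬A ∨ B.
  ¬(¬(∀s ∃r (¬G(s,r) ∨ ¬G(r,s))) ∨ (∃k ¬G(k,k)) ∨ (∃p ¬G(p,p)))
Drive negations inward (¬∀x A ≡ ∃x ¬A, ¬∃x A ≡ ∀x ¬A, De Morgan for ∧/∨):
  (∀s ∃r (¬G(s,r) ∨ ¬G(r,s))) ∧ (∀k G(k,k)) ∧ (∀p G(p,p))
All bound variables are already distinct, so no renaming is needed.
Extract every quantifier outward, since the variables are now distinct and don't occur free across branches:
  ∀s ∃r ∀k ∀p ((¬G(s,r) ∨ ¬G(r,s)) ∧ G(k,k) ∧ G(p,p))
The quantifier ∃k sits under an odd number of negations (counting the antecedent side of each →), so it flips to ∀k.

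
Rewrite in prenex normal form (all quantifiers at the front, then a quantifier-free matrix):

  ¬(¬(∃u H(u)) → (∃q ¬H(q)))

Eliminate → and ↔ using ¬ and ∨.
  ¬(¬¬(∃u H(u)) ∨ (∃q ¬H(q)))
Move each ¬ inward, flipping quantifiers it crosses:
  (∀u ¬H(u)) ∧ (∀q H(q))
Pull the quantifiers to the front (each side's bound variable is not free in the other side):
  ∀u ∀q (¬H(u) ∧ H(q))

∀u ∀q (¬H(u) ∧ H(q))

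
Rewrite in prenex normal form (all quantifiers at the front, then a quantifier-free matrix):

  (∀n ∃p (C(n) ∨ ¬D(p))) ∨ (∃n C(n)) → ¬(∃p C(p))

∃n ∀p ∀v ∀w1 (¬C(n) ∧ D(p) ∧ ¬C(v) ∨ ¬C(w1))

First replace A → B with ¬A ∨ B.
  ¬((∀n ∃p (C(n) ∨ ¬D(p))) ∨ (∃n C(n))) ∨ ¬(∃p C(p))
Push ¬ through the quantifiers and connectives to reach negation normal form:
  (∃n ∀p (¬C(n) ∧ D(p))) ∧ (∀n ¬C(n)) ∨ (∀p ¬C(p))
Give each quantifier a distinct variable: n↦v, p↦w1.
  (∃n ∀p (¬C(n) ∧ D(p))) ∧ (∀v ¬C(v)) ∨ (∀w1 ¬C(w1))
Pull the quantifiers to the front (each side's bound variable is not free in the other side):
  ∃n ∀p ∀v ∀w1 (¬C(n) ∧ D(p) ∧ ¬C(v) ∨ ¬C(w1))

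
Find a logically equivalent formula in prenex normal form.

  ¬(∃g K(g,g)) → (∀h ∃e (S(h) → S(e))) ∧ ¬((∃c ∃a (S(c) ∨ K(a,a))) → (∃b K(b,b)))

Eliminate → and ↔ using ¬ and ∨.
  ¬¬(∃g K(g,g)) ∨ (∀h ∃e (¬S(h) ∨ S(e))) ∧ ¬(¬(∃c ∃a (S(c) ∨ K(a,a))) ∨ (∃b K(b,b)))
Drive negations inward (¬∀x A ≡ ∃x ¬A, ¬∃x A ≡ ∀x ¬A, De Morgan for ∧/∨):
  (∃g K(g,g)) ∨ (∀h ∃e (¬S(h) ∨ S(e))) ∧ (∃c ∃a (S(c) ∨ K(a,a))) ∧ (∀b ¬K(b,b))
All bound variables are already distinct, so no renaming is needed.
Finally move all quantifiers to the prefix:
  ∃g ∀h ∃e ∃c ∃a ∀b (K(g,g) ∨ (¬S(h) ∨ S(e)) ∧ (S(c) ∨ K(a,a)) ∧ ¬K(b,b))

∃g ∀h ∃e ∃c ∃a ∀b (K(g,g) ∨ (¬S(h) ∨ S(e)) ∧ (S(c) ∨ K(a,a)) ∧ ¬K(b,b))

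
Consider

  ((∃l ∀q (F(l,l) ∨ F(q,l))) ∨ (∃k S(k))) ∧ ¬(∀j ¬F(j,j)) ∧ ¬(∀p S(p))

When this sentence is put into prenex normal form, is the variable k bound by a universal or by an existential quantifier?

Drive negations inward (¬∀x A ≡ ∃x ¬A, ¬∃x A ≡ ∀x ¬A, De Morgan for ∧/∨):
  ((∃l ∀q (F(l,l) ∨ F(q,l))) ∨ (∃k S(k))) ∧ (∃j F(j,j)) ∧ (∃p ¬S(p))
All bound variables are already distinct, so no renaming is needed.
Pull the quantifiers to the front (each side's bound variable is not free in the other side):
  ∃l ∀q ∃k ∃j ∃p ((F(l,l) ∨ F(q,l) ∨ S(k)) ∧ F(j,j) ∧ ¬S(p))
The quantifier ∃k sits under an even number of negations, so it remains existential.

existential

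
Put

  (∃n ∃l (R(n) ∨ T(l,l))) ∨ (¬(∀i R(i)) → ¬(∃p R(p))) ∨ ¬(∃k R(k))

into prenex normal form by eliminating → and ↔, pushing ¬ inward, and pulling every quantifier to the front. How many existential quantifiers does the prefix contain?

Rewrite implications/biconditionals: A → B as ¬A ∨ B.
  (∃n ∃l (R(n) ∨ T(l,l))) ∨ ¬¬(∀i R(i)) ∨ ¬(∃p R(p)) ∨ ¬(∃k R(k))
Move each ¬ inward, flipping quantifiers it crosses:
  (∃n ∃l (R(n) ∨ T(l,l))) ∨ (∀i R(i)) ∨ (∀p ¬R(p)) ∨ (∀k ¬R(k))
All bound variables are already distinct, so no renaming is needed.
Finally move all quantifiers to the prefix:
  ∃n ∃l ∀i ∀p ∀k (R(n) ∨ T(l,l) ∨ R(i) ∨ ¬R(p) ∨ ¬R(k))
The prefix is ∃n ∃l ∀i ∀p ∀k: 3 universal, 2 existential.

2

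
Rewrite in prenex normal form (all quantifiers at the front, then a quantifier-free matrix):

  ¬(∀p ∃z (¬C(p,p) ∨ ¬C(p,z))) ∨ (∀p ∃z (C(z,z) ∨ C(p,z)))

∃p ∀z ∀w1 ∃x1 (C(p,p) ∧ C(p,z) ∨ C(x1,x1) ∨ C(w1,x1))

Move each ¬ inward, flipping quantifiers it crosses:
  (∃p ∀z (C(p,p) ∧ C(p,z))) ∨ (∀p ∃z (C(z,z) ∨ C(p,z)))
Standardize variables apart so no two quantifiers bind the same name: p↦w1, z↦x1.
  (∃p ∀z (C(p,p) ∧ C(p,z))) ∨ (∀w1 ∃x1 (C(x1,x1) ∨ C(w1,x1)))
Finally move all quantifiers to the prefix:
  ∃p ∀z ∀w1 ∃x1 (C(p,p) ∧ C(p,z) ∨ C(x1,x1) ∨ C(w1,x1))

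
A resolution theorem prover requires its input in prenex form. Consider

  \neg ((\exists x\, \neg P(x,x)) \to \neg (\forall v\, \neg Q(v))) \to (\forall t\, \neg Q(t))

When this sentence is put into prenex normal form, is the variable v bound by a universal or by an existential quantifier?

Eliminate → and ↔ using ¬ and ∨.
  \neg \neg (\neg (\exists x\, \neg P(x,x)) \lor \neg (\forall v\, \neg Q(v))) \lor (\forall t\, \neg Q(t))
Move each ¬ inward, flipping quantifiers it crosses:
  (\forall x\, P(x,x)) \lor (\exists v\, Q(v)) \lor (\forall t\, \neg Q(t))
Finally move all quantifiers to the prefix:
  \forall x\, \exists v\, \forall t\, (P(x,x) \lor Q(v) \lor \neg Q(t))
The quantifier \forall v sits under an odd number of negations (counting the antecedent side of each →), so it flips to \exists v.

existential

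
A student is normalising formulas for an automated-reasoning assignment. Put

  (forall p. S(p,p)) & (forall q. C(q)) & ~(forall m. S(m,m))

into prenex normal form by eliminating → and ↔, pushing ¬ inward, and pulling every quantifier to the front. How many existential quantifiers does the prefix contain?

Move each ¬ inward, flipping quantifiers it crosses:
  (forall p. S(p,p)) & (forall q. C(q)) & (exists m. ~S(m,m))
All bound variables are already distinct, so no renaming is needed.
Pull the quantifiers to the front (each side's bound variable is not free in the other side):
  forall p. forall q. exists m. (S(p,p) & C(q) & ~S(m,m))
The prefix is forall p forall q exists m: 2 universal, 1 existential.

1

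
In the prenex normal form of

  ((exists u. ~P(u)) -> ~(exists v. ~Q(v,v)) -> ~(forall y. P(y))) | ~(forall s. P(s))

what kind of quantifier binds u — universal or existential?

Rewrite implications/biconditionals: A → B as ¬A ∨ B.
  ~(exists u. ~P(u)) | ~~(exists v. ~Q(v,v)) | ~(forall y. P(y)) | ~(forall s. P(s))
Drive negations inward (¬∀x A ≡ ∃x ¬A, ¬∃x A ≡ ∀x ¬A, De Morgan for ∧/∨):
  (forall u. P(u)) | (exists v. ~Q(v,v)) | (exists y. ~P(y)) | (exists s. ~P(s))
All bound variables are already distinct, so no renaming is needed.
Finally move all quantifiers to the prefix:
  forall u. exists v. exists y. exists s. (P(u) | ~Q(v,v) | ~P(y) | ~P(s))
The quantifier exists u sits under an odd number of negations (counting the antecedent side of each →), so it flips to forall u.

universal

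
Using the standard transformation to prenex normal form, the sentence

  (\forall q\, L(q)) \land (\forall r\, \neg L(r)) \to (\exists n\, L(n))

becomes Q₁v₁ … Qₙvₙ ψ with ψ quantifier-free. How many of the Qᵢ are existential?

3

Rewrite implications/biconditionals: A → B as ¬A ∨ B.
  \neg ((\forall q\, L(q)) \land (\forall r\, \neg L(r))) \lor (\exists n\, L(n))
Move each ¬ inward, flipping quantifiers it crosses:
  (\exists q\, \neg L(q)) \lor (\exists r\, L(r)) \lor (\exists n\, L(n))
All bound variables are already distinct, so no renaming is needed.
Extract every quantifier outward, since the variables are now distinct and don't occur free across branches:
  \exists q\, \exists r\, \exists n\, (\neg L(q) \lor L(r) \lor L(n))
The prefix is \exists q \exists r \exists n: 0 universal, 3 existential.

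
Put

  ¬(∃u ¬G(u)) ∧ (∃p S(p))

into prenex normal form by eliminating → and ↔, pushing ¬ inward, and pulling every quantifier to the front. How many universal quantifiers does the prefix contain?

1

Drive negations inward (¬∀x A ≡ ∃x ¬A, ¬∃x A ≡ ∀x ¬A, De Morgan for ∧/∨):
  (∀u G(u)) ∧ (∃p S(p))
Extract every quantifier outward, since the variables are now distinct and don't occur free across branches:
  ∀u ∃p (G(u) ∧ S(p))
The prefix is ∀u ∃p: 1 universal, 1 existential.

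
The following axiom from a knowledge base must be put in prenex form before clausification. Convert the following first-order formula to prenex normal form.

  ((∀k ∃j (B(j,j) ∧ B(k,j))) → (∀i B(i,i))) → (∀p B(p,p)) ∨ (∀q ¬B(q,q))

First replace A → B with ¬A ∨ B.
  ¬(¬(∀k ∃j (B(j,j) ∧ B(k,j))) ∨ (∀i B(i,i))) ∨ (∀p B(p,p)) ∨ (∀q ¬B(q,q))
Move each ¬ inward, flipping quantifiers it crosses:
  (∀k ∃j (B(j,j) ∧ B(k,j))) ∧ (∃i ¬B(i,i)) ∨ (∀p B(p,p)) ∨ (∀q ¬B(q,q))
All bound variables are already distinct, so no renaming is needed.
Finally move all quantifiers to the prefix:
  ∀k ∃j ∃i ∀p ∀q (B(j,j) ∧ B(k,j) ∧ ¬B(i,i) ∨ B(p,p) ∨ ¬B(q,q))

∀k ∃j ∃i ∀p ∀q (B(j,j) ∧ B(k,j) ∧ ¬B(i,i) ∨ B(p,p) ∨ ¬B(q,q))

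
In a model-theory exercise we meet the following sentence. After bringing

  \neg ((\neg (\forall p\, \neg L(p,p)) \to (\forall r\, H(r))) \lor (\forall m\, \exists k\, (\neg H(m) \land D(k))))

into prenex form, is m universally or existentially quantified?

Eliminate → and ↔ using ¬ and ∨.
  \neg (\neg \neg (\forall p\, \neg L(p,p)) \lor (\forall r\, H(r)) \lor (\forall m\, \exists k\, (\neg H(m) \land D(k))))
Move each ¬ inward, flipping quantifiers it crosses:
  (\exists p\, L(p,p)) \land (\exists r\, \neg H(r)) \land (\exists m\, \forall k\, (H(m) \lor \neg D(k)))
All bound variables are already distinct, so no renaming is needed.
Extract every quantifier outward, since the variables are now distinct and don't occur free across branches:
  \exists p\, \exists r\, \exists m\, \forall k\, (L(p,p) \land \neg H(r) \land (H(m) \lor \neg D(k)))
The quantifier \forall m sits under an odd number of negations (counting the antecedent side of each →), so it flips to \exists m.

existential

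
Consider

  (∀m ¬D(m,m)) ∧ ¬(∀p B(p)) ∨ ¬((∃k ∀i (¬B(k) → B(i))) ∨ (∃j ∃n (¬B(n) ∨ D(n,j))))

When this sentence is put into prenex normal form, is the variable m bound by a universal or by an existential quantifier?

universal

First replace A → B with ¬A ∨ B.
  (∀m ¬D(m,m)) ∧ ¬(∀p B(p)) ∨ ¬((∃k ∀i (¬¬B(k) ∨ B(i))) ∨ (∃j ∃n (¬B(n) ∨ D(n,j))))
Push ¬ through the quantifiers and connectives to reach negation normal form:
  (∀m ¬D(m,m)) ∧ (∃p ¬B(p)) ∨ (∀k ∃i (¬B(k) ∧ ¬B(i))) ∧ (∀j ∀n (B(n) ∧ ¬D(n,j)))
Finally move all quantifiers to the prefix:
  ∀m ∃p ∀k ∃i ∀j ∀n (¬D(m,m) ∧ ¬B(p) ∨ ¬B(k) ∧ ¬B(i) ∧ B(n) ∧ ¬D(n,j))
The quantifier ∀m sits under an even number of negations (counting the antecedent side of each →), so it remains universal.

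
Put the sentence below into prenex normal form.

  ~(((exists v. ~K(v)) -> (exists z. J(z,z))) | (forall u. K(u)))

Rewrite implications/biconditionals: A → B as ¬A ∨ B.
  ~(~(exists v. ~K(v)) | (exists z. J(z,z)) | (forall u. K(u)))
Push ¬ through the quantifiers and connectives to reach negation normal form:
  (exists v. ~K(v)) & (forall z. ~J(z,z)) & (exists u. ~K(u))
Finally move all quantifiers to the prefix:
  exists v. forall z. exists u. (~K(v) & ~J(z,z) & ~K(u))

exists v. forall z. exists u. (~K(v) & ~J(z,z) & ~K(u))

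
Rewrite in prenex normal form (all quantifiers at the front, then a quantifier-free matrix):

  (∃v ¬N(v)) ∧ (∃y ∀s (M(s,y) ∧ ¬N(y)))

Pull the quantifiers to the front (each side's bound variable is not free in the other side):
  ∃v ∃y ∀s (¬N(v) ∧ M(s,y) ∧ ¬N(y))

∃v ∃y ∀s (¬N(v) ∧ M(s,y) ∧ ¬N(y))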